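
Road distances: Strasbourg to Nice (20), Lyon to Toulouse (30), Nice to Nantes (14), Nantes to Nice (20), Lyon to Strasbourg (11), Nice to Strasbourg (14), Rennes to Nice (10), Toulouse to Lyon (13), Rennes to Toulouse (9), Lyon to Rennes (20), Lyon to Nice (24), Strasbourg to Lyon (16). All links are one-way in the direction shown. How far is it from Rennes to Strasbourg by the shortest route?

24

Paths from Rennes to Strasbourg:
Rennes-Toulouse-Lyon-Nice-Strasbourg: 9 + 13 + 24 + 14 = 60
Rennes-Nice-Strasbourg: 10 + 14 = 24
Rennes-Toulouse-Lyon-Strasbourg: 9 + 13 + 11 = 33
Shortest: 24.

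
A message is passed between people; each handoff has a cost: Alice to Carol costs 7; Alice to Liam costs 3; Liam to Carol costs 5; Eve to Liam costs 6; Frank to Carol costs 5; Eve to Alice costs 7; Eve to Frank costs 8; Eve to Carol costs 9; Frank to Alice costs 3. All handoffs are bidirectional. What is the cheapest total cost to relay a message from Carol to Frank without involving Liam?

A few of the Carol→Frank routes:
Carol -> Eve -> Frank: 9 + 8 = 17
Carol -> Frank: 5
Carol -> Eve -> Alice -> Frank: 9 + 7 + 3 = 19
Carol -> Alice -> Frank: 7 + 3 = 10
The minimum is 5.

5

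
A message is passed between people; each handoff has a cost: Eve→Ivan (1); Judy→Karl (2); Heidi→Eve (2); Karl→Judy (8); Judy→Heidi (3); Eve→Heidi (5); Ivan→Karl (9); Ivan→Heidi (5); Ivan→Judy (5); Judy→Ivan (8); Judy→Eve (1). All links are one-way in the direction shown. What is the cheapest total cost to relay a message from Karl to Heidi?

Candidate routes:
Karl - Judy - Eve - Ivan - Heidi: 8 + 1 + 1 + 5 = 15
Karl - Judy - Heidi: 8 + 3 = 11
Karl - Judy - Eve - Heidi: 8 + 1 + 5 = 14
Karl - Judy - Ivan - Heidi: 8 + 8 + 5 = 21
The minimum is 11.

11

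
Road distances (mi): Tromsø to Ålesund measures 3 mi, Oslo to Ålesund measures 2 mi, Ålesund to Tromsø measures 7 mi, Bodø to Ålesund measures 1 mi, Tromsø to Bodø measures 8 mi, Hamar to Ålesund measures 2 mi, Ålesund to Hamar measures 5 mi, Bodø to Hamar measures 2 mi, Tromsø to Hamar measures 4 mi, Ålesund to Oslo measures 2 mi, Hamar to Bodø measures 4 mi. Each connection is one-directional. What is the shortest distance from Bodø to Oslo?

3

Paths from Bodø to Oslo:
Bodø→Hamar→Ålesund→Oslo: 2 + 2 + 2 = 6
Bodø→Ålesund→Oslo: 1 + 2 = 3
The minimum is 3 mi.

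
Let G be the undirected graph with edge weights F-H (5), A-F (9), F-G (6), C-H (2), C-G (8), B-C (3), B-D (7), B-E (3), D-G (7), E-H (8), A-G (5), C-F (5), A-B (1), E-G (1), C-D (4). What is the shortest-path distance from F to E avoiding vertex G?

Checking several routes:
F-H-C-B-E: 5 + 2 + 3 + 3 = 13
F-A-B-E: 9 + 1 + 3 = 13
F-C-H-E: 5 + 2 + 8 = 15
F-C-D-B-E: 5 + 4 + 7 + 3 = 19
F-H-E: 5 + 8 = 13
F-C-B-E: 5 + 3 + 3 = 11
Best route has total 11.

11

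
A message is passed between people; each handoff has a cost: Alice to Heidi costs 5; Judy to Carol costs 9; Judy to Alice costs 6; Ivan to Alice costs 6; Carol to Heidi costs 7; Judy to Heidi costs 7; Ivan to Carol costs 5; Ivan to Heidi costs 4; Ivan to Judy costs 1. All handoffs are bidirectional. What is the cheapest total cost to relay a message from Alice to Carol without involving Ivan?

Candidate routes:
Alice-Judy-Carol: 6 + 9 = 15
Alice-Heidi-Carol: 5 + 7 = 12
Alice-Heidi-Judy-Carol: 5 + 7 + 9 = 21
Alice-Judy-Heidi-Carol: 6 + 7 + 7 = 20
The minimum is 12.

12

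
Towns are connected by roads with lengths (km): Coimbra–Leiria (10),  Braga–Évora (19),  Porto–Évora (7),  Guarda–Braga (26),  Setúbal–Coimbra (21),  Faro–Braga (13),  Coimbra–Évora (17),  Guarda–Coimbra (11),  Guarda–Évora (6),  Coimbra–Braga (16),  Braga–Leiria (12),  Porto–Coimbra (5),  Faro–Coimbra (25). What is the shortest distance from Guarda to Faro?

Some routes from Guarda to Faro:
Guarda -> Coimbra -> Braga -> Faro: 11 + 16 + 13 = 40
Guarda -> Coimbra -> Faro: 11 + 25 = 36
Guarda -> Braga -> Faro: 26 + 13 = 39
Guarda -> Évora -> Braga -> Faro: 6 + 19 + 13 = 38
Shortest: 36 km.

36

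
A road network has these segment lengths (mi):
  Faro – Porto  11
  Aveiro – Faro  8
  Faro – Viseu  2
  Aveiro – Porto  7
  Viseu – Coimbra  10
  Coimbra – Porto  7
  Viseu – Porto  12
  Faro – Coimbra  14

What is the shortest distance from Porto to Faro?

11

Comparing a few candidate routes:
Porto→Faro: 11
Porto→Viseu→Faro: 12 + 2 = 14
Porto→Aveiro→Faro: 7 + 8 = 15
Shortest: 11 mi.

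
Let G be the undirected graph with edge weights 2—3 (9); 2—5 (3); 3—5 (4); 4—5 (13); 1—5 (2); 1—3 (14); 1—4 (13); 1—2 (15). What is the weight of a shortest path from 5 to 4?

13

Checking several routes:
5→2→1→4: 3 + 15 + 13 = 31
5→4: 13
5→3→1→4: 4 + 14 + 13 = 31
5→1→4: 2 + 13 = 15
5→2→3→1→4: 3 + 9 + 14 + 13 = 39
The minimum is 13.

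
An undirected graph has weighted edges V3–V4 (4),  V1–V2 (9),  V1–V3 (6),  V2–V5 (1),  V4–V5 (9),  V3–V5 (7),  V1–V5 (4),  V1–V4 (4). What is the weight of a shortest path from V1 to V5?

4

Checking several routes:
V1-V5: 4
V1-V3-V5: 6 + 7 = 13
V1-V2-V5: 9 + 1 = 10
The minimum is 4.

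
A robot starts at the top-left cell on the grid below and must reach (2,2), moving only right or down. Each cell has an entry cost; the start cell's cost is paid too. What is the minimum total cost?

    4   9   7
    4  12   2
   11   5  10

Path r0c0→r0c1→r0c2→r1c2→r2c2: 4 + 9 + 7 + 2 + 10 = 32.

32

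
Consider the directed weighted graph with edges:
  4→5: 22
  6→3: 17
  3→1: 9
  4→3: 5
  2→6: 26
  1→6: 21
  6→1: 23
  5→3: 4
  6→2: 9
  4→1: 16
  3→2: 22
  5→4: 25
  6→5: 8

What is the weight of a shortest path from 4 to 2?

Some routes from 4 to 2:
4 -> 5 -> 3 -> 2: 22 + 4 + 22 = 48
4 -> 1 -> 6 -> 2: 16 + 21 + 9 = 46
4 -> 3 -> 2: 5 + 22 = 27
4 -> 3 -> 1 -> 6 -> 2: 5 + 9 + 21 + 9 = 44
Shortest: 27.

27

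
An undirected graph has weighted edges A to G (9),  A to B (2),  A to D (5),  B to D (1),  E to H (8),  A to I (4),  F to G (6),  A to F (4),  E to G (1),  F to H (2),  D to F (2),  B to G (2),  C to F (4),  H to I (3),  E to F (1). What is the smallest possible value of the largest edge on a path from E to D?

Some routes from E to D:
E - F - A - B - D: max(1, 4, 2, 1) = 4
E - G - B - D: max(1, 2, 1) = 2
E - F - D: max(1, 2) = 2
Smallest bottleneck: 2.

2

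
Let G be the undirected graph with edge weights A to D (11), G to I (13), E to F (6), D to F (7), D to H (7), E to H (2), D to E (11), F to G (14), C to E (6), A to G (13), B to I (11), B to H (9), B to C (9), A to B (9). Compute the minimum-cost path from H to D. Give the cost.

7

Some routes from H to D:
H→B→C→E→D: 9 + 9 + 6 + 11 = 35
H→E→D: 2 + 11 = 13
H→E→F→D: 2 + 6 + 7 = 15
H→B→A→D: 9 + 9 + 11 = 29
H→D: 7
Shortest: 7.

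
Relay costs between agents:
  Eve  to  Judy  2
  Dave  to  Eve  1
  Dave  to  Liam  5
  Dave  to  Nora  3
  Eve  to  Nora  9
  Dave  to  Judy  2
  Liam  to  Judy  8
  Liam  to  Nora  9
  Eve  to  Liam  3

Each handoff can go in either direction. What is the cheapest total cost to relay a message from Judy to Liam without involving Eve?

Routes from Judy to Liam avoiding Eve:
Judy - Dave - Liam: 2 + 5 = 7
Judy - Dave - Nora - Liam: 2 + 3 + 9 = 14
Judy - Liam: 8
Best route has total 7.

7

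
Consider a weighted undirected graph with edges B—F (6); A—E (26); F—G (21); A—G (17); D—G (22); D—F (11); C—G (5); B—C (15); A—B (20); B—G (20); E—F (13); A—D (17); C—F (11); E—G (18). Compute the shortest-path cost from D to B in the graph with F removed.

37

A few of the D→B routes:
D -> A -> G -> B: 17 + 17 + 20 = 54
D -> A -> B: 17 + 20 = 37
D -> G -> B: 22 + 20 = 42
D -> G -> C -> B: 22 + 5 + 15 = 42
D -> A -> G -> C -> B: 17 + 17 + 5 + 15 = 54
Shortest: 37.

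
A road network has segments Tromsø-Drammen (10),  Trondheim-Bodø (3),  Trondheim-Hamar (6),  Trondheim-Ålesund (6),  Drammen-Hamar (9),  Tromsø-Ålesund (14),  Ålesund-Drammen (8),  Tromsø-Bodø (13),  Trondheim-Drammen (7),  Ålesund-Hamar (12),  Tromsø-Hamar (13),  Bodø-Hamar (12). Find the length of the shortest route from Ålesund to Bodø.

Comparing a few candidate routes:
Ålesund -> Trondheim -> Bodø: 6 + 3 = 9
Ålesund -> Trondheim -> Hamar -> Bodø: 6 + 6 + 12 = 24
Ålesund -> Hamar -> Trondheim -> Bodø: 12 + 6 + 3 = 21
Ålesund -> Drammen -> Trondheim -> Bodø: 8 + 7 + 3 = 18
Shortest: 9 mi.

9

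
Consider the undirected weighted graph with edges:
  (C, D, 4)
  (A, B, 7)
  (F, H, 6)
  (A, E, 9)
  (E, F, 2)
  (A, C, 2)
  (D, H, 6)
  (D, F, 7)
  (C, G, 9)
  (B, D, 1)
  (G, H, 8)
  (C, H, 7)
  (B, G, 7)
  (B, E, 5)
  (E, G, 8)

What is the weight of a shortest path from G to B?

Checking several routes:
G -> H -> D -> B: 8 + 6 + 1 = 15
G -> C -> A -> B: 9 + 2 + 7 = 18
G -> B: 7
G -> E -> B: 8 + 5 = 13
G -> C -> D -> B: 9 + 4 + 1 = 14
G -> E -> F -> D -> B: 8 + 2 + 7 + 1 = 18
The minimum is 7.

7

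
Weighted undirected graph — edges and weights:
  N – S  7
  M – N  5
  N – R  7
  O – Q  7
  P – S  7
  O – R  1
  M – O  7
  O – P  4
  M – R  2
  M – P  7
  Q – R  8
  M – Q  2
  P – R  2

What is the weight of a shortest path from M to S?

Comparing a few candidate routes:
M - R - O - P - S: 2 + 1 + 4 + 7 = 14
M - R - P - S: 2 + 2 + 7 = 11
M - N - S: 5 + 7 = 12
M - P - S: 7 + 7 = 14
The minimum is 11.

11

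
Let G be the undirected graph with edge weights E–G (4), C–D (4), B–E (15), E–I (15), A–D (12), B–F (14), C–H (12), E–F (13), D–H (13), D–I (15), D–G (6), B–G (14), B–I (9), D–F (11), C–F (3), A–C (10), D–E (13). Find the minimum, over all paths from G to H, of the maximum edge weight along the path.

12

Checking several routes:
G→E→D→H: max(4, 13, 13) = 13
G→E→D→F→C→H: max(4, 13, 11, 3, 12) = 13
G→D→A→C→H: max(6, 12, 10, 12) = 12
G→D→C→H: max(6, 4, 12) = 12
G→E→D→A→C→H: max(4, 13, 12, 10, 12) = 13
G→D→F→C→H: max(6, 11, 3, 12) = 12
Smallest bottleneck: 12.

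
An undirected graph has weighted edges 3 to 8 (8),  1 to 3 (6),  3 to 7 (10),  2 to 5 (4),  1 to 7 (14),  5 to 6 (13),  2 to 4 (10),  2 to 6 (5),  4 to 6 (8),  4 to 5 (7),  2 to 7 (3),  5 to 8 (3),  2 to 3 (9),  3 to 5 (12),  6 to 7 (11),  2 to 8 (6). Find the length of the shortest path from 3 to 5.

A few of the 3→5 routes:
3-8-2-5: 8 + 6 + 4 = 18
3-2-5: 9 + 4 = 13
3-8-5: 8 + 3 = 11
3-7-2-5: 10 + 3 + 4 = 17
3-5: 12
Best route has total 11.

11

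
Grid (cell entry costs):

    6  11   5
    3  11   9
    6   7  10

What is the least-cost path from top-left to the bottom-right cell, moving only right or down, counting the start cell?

Take r0c0 → r1c0 → r2c0 → r2c1 → r2c2 for a total of 6 + 3 + 6 + 7 + 10 = 32.

32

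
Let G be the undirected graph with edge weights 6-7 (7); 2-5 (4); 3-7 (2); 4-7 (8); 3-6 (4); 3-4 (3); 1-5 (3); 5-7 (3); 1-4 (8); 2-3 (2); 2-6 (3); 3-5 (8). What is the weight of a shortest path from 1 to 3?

Some routes from 1 to 3:
1 - 4 - 3: 8 + 3 = 11
1 - 5 - 7 - 3: 3 + 3 + 2 = 8
1 - 5 - 2 - 6 - 3: 3 + 4 + 3 + 4 = 14
1 - 5 - 2 - 3: 3 + 4 + 2 = 9
1 - 5 - 3: 3 + 8 = 11
Best route has total 8.

8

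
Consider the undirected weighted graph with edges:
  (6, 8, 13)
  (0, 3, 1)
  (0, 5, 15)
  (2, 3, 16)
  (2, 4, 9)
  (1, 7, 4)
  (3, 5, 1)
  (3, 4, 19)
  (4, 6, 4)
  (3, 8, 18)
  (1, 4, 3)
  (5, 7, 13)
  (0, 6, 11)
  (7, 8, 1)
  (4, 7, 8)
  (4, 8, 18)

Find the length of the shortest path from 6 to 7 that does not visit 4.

14

Some routes from 6 to 7 avoiding 4:
6 → 0 → 5 → 3 → 8 → 7: 11 + 15 + 1 + 18 + 1 = 46
6 → 0 → 3 → 5 → 7: 11 + 1 + 1 + 13 = 26
6 → 0 → 5 → 7: 11 + 15 + 13 = 39
6 → 8 → 7: 13 + 1 = 14
6 → 8 → 3 → 5 → 7: 13 + 18 + 1 + 13 = 45
6 → 0 → 3 → 8 → 7: 11 + 1 + 18 + 1 = 31
Best route has total 14.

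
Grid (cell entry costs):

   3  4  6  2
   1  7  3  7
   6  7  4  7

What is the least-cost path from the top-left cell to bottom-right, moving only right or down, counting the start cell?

25

Path r0c0 → r1c0 → r1c1 → r1c2 → r2c2 → r2c3: 3 + 1 + 7 + 3 + 4 + 7 = 25.
(Top row then right column would cost 29.)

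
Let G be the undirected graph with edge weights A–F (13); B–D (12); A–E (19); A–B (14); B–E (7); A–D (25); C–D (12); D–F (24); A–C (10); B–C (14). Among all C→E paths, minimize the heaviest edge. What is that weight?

12

Comparing a few candidate routes:
C→B→E: max(14, 7) = 14
C→A→E: max(10, 19) = 19
C→D→B→A→E: max(12, 12, 14, 19) = 19
C→B→A→E: max(14, 14, 19) = 19
C→A→B→E: max(10, 14, 7) = 14
C→D→B→E: max(12, 12, 7) = 12
Best route has worst link 12.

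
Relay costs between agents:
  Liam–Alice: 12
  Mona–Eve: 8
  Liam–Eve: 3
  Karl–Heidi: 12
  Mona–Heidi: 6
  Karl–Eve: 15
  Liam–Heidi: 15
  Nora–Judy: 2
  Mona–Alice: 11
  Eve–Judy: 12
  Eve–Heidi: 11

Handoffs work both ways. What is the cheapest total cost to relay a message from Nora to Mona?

22

Comparing a few candidate routes:
Nora-Judy-Eve-Liam-Heidi-Mona: 2 + 12 + 3 + 15 + 6 = 38
Nora-Judy-Eve-Liam-Alice-Mona: 2 + 12 + 3 + 12 + 11 = 40
Nora-Judy-Eve-Heidi-Mona: 2 + 12 + 11 + 6 = 31
Nora-Judy-Eve-Mona: 2 + 12 + 8 = 22
Best route has total 22.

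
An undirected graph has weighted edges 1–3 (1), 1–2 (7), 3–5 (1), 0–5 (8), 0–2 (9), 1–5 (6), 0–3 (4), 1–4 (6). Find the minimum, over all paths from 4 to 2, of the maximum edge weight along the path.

7

Some routes from 4 to 2:
4 -> 1 -> 2: max(6, 7) = 7
4 -> 1 -> 3 -> 5 -> 0 -> 2: max(6, 1, 1, 8, 9) = 9
4 -> 1 -> 3 -> 0 -> 2: max(6, 1, 4, 9) = 9
4 -> 1 -> 5 -> 0 -> 2: max(6, 6, 8, 9) = 9
The minimum achievable maximum is 7.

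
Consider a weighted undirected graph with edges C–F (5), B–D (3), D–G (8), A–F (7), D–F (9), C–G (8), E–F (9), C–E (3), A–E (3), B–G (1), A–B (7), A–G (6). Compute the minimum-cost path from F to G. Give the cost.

13

Some routes from F to G:
F → D → B → G: 9 + 3 + 1 = 13
F → A → G: 7 + 6 = 13
F → C → G: 5 + 8 = 13
Shortest: 13.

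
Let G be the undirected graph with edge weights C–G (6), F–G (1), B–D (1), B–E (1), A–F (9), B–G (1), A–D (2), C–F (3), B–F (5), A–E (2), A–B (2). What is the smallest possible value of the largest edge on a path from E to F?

1

Checking several routes:
E-A-D-B-G-F: max(2, 2, 1, 1, 1) = 2
E-A-D-B-F: max(2, 2, 1, 5) = 5
E-B-F: max(1, 5) = 5
E-A-B-G-F: max(2, 2, 1, 1) = 2
E-A-B-F: max(2, 2, 5) = 5
E-B-G-F: max(1, 1, 1) = 1
Smallest bottleneck: 1.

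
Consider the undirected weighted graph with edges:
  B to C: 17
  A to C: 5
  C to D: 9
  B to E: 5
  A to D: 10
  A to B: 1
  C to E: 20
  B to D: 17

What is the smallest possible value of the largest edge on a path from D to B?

Some routes from D to B:
D -> C -> B: max(9, 17) = 17
D -> A -> C -> B: max(10, 5, 17) = 17
D -> B: max(17) = 17
D -> C -> A -> B: max(9, 5, 1) = 9
D -> A -> B: max(10, 1) = 10
The minimum achievable maximum is 9.

9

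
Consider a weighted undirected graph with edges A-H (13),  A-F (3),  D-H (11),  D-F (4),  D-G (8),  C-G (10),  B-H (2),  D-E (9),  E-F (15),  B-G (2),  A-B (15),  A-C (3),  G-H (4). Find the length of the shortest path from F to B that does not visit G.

A few of the F→B routes:
F→A→B: 3 + 15 = 18
F→A→H→B: 3 + 13 + 2 = 18
F→D→H→B: 4 + 11 + 2 = 17
F→D→H→A→B: 4 + 11 + 13 + 15 = 43
F→E→D→H→B: 15 + 9 + 11 + 2 = 37
Shortest: 17.

17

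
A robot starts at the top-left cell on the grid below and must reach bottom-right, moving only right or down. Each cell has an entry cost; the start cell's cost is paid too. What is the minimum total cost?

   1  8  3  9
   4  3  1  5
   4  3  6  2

16

One optimal route is (0,0) → (1,0) → (1,1) → (1,2) → (1,3) → (2,3).
Its cost is 1 + 4 + 3 + 1 + 5 + 2 = 16.
For comparison, the top-then-right route costs 28.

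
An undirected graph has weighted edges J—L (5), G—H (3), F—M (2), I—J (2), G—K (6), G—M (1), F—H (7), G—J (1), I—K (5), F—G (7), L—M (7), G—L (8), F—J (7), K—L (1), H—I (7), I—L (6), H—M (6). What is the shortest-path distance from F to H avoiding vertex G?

Comparing a few candidate routes:
F→H: 7
F→M→H: 2 + 6 = 8
F→M→L→K→I→H: 2 + 7 + 1 + 5 + 7 = 22
F→J→I→H: 7 + 2 + 7 = 16
Shortest: 7.

7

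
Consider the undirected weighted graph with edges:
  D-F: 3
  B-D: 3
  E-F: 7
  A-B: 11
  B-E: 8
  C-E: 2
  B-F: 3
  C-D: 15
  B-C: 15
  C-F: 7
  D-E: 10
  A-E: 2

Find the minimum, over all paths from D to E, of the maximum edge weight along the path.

A few of the D→E routes:
D -> F -> C -> E: max(3, 7, 2) = 7
D -> B -> F -> C -> E: max(3, 3, 7, 2) = 7
D -> B -> F -> E: max(3, 3, 7) = 7
D -> F -> E: max(3, 7) = 7
D -> F -> B -> E: max(3, 3, 8) = 8
D -> B -> E: max(3, 8) = 8
Smallest bottleneck: 7.

7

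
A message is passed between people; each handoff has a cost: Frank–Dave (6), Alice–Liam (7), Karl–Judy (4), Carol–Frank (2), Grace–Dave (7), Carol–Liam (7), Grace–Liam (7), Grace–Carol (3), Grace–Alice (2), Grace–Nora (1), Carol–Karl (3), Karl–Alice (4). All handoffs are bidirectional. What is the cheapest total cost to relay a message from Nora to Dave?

8

Routes from Nora to Dave:
Nora-Grace-Carol-Frank-Dave: 1 + 3 + 2 + 6 = 12
Nora-Grace-Alice-Karl-Carol-Frank-Dave: 1 + 2 + 4 + 3 + 2 + 6 = 18
Nora-Grace-Dave: 1 + 7 = 8
Nora-Grace-Liam-Carol-Frank-Dave: 1 + 7 + 7 + 2 + 6 = 23
Nora-Grace-Liam-Alice-Karl-Carol-Frank-Dave: 1 + 7 + 7 + 4 + 3 + 2 + 6 = 30
Nora-Grace-Alice-Liam-Carol-Frank-Dave: 1 + 2 + 7 + 7 + 2 + 6 = 25
Shortest: 8.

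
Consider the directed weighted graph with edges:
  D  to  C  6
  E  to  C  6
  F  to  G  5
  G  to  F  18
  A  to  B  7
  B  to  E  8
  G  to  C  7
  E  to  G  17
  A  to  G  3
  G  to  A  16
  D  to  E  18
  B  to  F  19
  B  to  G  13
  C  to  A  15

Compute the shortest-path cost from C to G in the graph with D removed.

18

Comparing a few candidate routes:
C -> A -> G: 15 + 3 = 18
C -> A -> B -> F -> G: 15 + 7 + 19 + 5 = 46
C -> A -> B -> G: 15 + 7 + 13 = 35
Best route has total 18.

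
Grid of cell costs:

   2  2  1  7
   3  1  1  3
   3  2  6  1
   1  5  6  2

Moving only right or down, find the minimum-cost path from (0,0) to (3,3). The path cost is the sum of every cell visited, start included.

Take (0,0) (0,1) (0,2) (1,2) (1,3) (2,3) (3,3) for a total of 2 + 2 + 1 + 1 + 3 + 1 + 2 = 12.
For comparison, the top-then-right route costs 18.

12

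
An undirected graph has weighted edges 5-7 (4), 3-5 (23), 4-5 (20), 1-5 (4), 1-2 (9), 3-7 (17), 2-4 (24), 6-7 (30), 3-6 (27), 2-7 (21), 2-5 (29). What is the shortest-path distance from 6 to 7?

30

Comparing a few candidate routes:
6→3→7: 27 + 17 = 44
6→3→5→1→2→7: 27 + 23 + 4 + 9 + 21 = 84
6→7: 30
6→3→5→7: 27 + 23 + 4 = 54
Shortest: 30.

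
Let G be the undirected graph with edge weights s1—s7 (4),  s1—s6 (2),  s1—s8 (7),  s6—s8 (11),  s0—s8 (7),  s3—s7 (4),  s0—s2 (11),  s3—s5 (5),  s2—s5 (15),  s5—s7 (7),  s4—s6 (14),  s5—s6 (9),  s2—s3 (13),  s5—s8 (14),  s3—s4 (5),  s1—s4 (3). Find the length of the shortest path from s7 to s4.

7

Some routes from s7 to s4:
s7→s5→s3→s4: 7 + 5 + 5 = 17
s7→s3→s5→s6→s1→s4: 4 + 5 + 9 + 2 + 3 = 23
s7→s1→s6→s4: 4 + 2 + 14 = 20
s7→s5→s6→s1→s4: 7 + 9 + 2 + 3 = 21
s7→s1→s4: 4 + 3 = 7
s7→s3→s4: 4 + 5 = 9
Best route has total 7.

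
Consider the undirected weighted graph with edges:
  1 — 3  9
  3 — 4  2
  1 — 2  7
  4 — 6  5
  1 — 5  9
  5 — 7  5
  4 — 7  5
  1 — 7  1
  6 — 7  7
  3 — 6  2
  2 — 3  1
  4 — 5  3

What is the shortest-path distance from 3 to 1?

8

Checking several routes:
3→1: 9
3→2→1: 1 + 7 = 8
3→4→7→1: 2 + 5 + 1 = 8
Best route has total 8.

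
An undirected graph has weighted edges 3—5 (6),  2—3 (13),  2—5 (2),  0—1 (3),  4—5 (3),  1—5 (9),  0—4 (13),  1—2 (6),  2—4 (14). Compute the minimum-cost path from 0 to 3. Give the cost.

Some routes from 0 to 3:
0→1→2→5→3: 3 + 6 + 2 + 6 = 17
0→1→2→3: 3 + 6 + 13 = 22
0→1→5→3: 3 + 9 + 6 = 18
0→4→5→3: 13 + 3 + 6 = 22
0→1→5→2→3: 3 + 9 + 2 + 13 = 27
The minimum is 17.

17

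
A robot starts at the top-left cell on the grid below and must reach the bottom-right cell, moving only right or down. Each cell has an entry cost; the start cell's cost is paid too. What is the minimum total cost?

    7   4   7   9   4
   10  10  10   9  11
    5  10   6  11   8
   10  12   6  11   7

57

One optimal route is [0,0] [0,1] [0,2] [0,3] [0,4] [1,4] [2,4] [3,4].
Its cost is 7 + 4 + 7 + 9 + 4 + 11 + 8 + 7 = 57.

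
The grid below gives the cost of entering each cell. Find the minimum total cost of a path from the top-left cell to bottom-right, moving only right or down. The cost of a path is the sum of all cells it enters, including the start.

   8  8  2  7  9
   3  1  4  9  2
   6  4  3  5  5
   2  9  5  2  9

35

Best path: [0,0]→[1,0]→[1,1]→[1,2]→[2,2]→[2,3]→[3,3]→[3,4]
Cost: 8 + 3 + 1 + 4 + 3 + 5 + 2 + 9 = 35
(Top row then right column would cost 50.)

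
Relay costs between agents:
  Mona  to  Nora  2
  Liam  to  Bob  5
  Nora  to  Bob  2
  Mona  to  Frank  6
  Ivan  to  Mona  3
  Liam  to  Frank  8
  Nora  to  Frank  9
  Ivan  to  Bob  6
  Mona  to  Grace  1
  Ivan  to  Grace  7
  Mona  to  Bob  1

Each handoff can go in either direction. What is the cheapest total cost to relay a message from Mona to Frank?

Checking several routes:
Mona -> Frank: 6
Mona -> Bob -> Nora -> Frank: 1 + 2 + 9 = 12
Mona -> Nora -> Frank: 2 + 9 = 11
Best route has total 6.

6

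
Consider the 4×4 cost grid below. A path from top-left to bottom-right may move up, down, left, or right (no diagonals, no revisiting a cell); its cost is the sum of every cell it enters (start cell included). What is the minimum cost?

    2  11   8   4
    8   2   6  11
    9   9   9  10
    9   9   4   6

37

Best path: r0c0 → r1c0 → r1c1 → r1c2 → r2c2 → r3c2 → r3c3
Cost: 2 + 8 + 2 + 6 + 9 + 4 + 6 = 37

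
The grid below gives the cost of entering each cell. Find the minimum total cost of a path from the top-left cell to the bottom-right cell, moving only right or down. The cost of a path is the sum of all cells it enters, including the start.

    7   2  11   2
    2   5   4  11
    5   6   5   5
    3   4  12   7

Take [0,0]→[0,1]→[1,1]→[1,2]→[2,2]→[2,3]→[3,3] for a total of 7 + 2 + 5 + 4 + 5 + 5 + 7 = 35.

35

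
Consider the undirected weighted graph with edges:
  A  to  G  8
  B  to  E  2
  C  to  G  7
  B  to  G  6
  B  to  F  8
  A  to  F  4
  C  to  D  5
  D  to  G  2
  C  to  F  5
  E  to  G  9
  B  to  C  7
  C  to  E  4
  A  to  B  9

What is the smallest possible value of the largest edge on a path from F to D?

5

Checking several routes:
F → C → B → G → D: max(5, 7, 6, 2) = 7
F → C → D: max(5, 5) = 5
F → C → E → B → G → D: max(5, 4, 2, 6, 2) = 6
Smallest bottleneck: 5.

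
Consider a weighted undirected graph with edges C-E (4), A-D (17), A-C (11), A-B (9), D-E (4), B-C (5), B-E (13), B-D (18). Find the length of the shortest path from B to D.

13

Some routes from B to D:
B → C → E → D: 5 + 4 + 4 = 13
B → D: 18
B → A → D: 9 + 17 = 26
B → E → D: 13 + 4 = 17
Shortest: 13.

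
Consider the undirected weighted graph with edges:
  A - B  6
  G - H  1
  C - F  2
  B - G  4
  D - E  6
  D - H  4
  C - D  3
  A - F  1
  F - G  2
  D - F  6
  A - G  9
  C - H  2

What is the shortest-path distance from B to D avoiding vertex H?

Checking several routes:
B→A→F→C→D: 6 + 1 + 2 + 3 = 12
B→A→F→D: 6 + 1 + 6 = 13
B→G→F→C→D: 4 + 2 + 2 + 3 = 11
B→G→F→D: 4 + 2 + 6 = 12
The minimum is 11.

11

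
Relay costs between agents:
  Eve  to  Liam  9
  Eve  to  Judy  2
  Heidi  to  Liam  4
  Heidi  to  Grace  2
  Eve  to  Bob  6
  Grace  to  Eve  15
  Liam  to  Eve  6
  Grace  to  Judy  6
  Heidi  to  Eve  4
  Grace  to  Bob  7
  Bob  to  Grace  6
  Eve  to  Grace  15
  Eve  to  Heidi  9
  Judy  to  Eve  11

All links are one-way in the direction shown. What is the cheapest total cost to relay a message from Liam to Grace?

17

Candidate routes:
Liam → Eve → Grace: 6 + 15 = 21
Liam → Eve → Bob → Grace: 6 + 6 + 6 = 18
Liam → Eve → Heidi → Grace: 6 + 9 + 2 = 17
The minimum is 17.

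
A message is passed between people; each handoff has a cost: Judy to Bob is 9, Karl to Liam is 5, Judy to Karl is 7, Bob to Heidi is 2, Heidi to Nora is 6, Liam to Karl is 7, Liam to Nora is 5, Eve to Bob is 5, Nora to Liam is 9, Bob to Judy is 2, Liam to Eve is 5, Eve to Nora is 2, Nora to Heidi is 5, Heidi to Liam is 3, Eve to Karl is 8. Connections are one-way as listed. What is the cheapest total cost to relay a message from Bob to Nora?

Routes from Bob to Nora:
Bob → Heidi → Liam → Nora: 2 + 3 + 5 = 10
Bob → Judy → Karl → Liam → Nora: 2 + 7 + 5 + 5 = 19
Bob → Judy → Karl → Liam → Eve → Nora: 2 + 7 + 5 + 5 + 2 = 21
Bob → Heidi → Nora: 2 + 6 = 8
Bob → Heidi → Liam → Eve → Nora: 2 + 3 + 5 + 2 = 12
Best route has total 8.

8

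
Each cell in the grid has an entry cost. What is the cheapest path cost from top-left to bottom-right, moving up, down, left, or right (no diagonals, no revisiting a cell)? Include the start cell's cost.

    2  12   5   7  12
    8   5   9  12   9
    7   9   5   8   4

One optimal route is (0,0) -> (1,0) -> (1,1) -> (1,2) -> (2,2) -> (2,3) -> (2,4).
Its cost is 2 + 8 + 5 + 9 + 5 + 8 + 4 = 41.

41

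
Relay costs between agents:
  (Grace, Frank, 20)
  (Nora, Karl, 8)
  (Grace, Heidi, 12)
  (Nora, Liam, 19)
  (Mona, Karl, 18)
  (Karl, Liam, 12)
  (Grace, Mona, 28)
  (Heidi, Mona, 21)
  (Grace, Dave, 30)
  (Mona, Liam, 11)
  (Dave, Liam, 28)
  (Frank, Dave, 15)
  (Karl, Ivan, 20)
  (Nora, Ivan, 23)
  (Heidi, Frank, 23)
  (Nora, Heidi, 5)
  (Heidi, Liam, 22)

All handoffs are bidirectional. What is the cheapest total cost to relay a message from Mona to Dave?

39

Checking several routes:
Mona → Liam → Dave: 11 + 28 = 39
Mona → Heidi → Frank → Dave: 21 + 23 + 15 = 59
Mona → Grace → Frank → Dave: 28 + 20 + 15 = 63
Mona → Karl → Liam → Dave: 18 + 12 + 28 = 58
Mona → Heidi → Grace → Dave: 21 + 12 + 30 = 63
Mona → Grace → Dave: 28 + 30 = 58
The minimum is 39.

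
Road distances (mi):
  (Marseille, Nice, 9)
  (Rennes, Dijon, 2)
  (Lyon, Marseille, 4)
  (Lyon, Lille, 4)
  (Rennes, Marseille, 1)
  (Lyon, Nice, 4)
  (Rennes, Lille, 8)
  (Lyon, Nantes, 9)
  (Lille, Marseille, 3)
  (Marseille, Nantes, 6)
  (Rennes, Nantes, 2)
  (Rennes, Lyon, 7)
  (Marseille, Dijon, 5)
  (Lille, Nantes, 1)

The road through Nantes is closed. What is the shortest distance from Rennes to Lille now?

4

A few of the Rennes→Lille routes:
Rennes → Lille: 8
Rennes → Lyon → Marseille → Lille: 7 + 4 + 3 = 14
Rennes → Dijon → Marseille → Lille: 2 + 5 + 3 = 10
Rennes → Marseille → Lille: 1 + 3 = 4
Rennes → Marseille → Lyon → Lille: 1 + 4 + 4 = 9
Rennes → Lyon → Lille: 7 + 4 = 11
The minimum is 4 mi.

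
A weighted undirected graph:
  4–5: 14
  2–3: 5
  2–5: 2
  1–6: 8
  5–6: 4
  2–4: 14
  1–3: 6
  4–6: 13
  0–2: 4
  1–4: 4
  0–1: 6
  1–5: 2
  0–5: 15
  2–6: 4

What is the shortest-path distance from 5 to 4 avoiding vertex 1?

14

Some routes from 5 to 4 avoiding 1:
5→6→4: 4 + 13 = 17
5→2→4: 2 + 14 = 16
5→4: 14
The minimum is 14.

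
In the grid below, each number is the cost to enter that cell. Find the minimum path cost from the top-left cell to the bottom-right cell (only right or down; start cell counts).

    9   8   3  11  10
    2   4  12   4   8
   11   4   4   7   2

32

One optimal route is [0,0] [1,0] [1,1] [2,1] [2,2] [2,3] [2,4].
Its cost is 9 + 2 + 4 + 4 + 4 + 7 + 2 = 32.
For comparison, the top-then-right route costs 51.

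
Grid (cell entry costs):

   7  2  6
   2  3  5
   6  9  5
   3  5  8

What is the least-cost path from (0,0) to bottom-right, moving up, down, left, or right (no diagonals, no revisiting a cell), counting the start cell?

Cheapest: r0c0 r0c1 r1c1 r1c2 r2c2 r3c2
  7 + 2 + 3 + 5 + 5 + 8 = 30

30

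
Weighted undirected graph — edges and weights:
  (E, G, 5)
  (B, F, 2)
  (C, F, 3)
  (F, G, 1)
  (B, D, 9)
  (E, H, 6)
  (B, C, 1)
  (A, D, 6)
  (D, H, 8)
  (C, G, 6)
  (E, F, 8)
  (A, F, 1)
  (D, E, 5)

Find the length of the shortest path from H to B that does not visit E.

Paths from H to B avoiding E:
H→D→B: 8 + 9 = 17
H→D→A→F→G→C→B: 8 + 6 + 1 + 1 + 6 + 1 = 23
H→D→A→F→B: 8 + 6 + 1 + 2 = 17
H→D→A→F→C→B: 8 + 6 + 1 + 3 + 1 = 19
Best route has total 17.

17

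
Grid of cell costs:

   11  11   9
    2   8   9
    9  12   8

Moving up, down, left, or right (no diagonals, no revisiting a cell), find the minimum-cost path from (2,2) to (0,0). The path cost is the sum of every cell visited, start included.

38

Path (2,2) → (1,2) → (1,1) → (1,0) → (0,0): 8 + 9 + 8 + 2 + 11 = 38.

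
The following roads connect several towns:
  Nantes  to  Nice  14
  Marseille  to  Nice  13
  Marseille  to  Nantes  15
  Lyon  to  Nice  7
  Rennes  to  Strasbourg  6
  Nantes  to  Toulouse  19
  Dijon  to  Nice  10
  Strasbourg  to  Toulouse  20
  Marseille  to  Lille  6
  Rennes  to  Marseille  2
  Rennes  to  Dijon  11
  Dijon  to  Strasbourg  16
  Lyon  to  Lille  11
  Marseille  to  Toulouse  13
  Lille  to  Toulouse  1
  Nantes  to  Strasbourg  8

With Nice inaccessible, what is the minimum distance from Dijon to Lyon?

30

Checking several routes:
Dijon → Rennes → Marseille → Lille → Lyon: 11 + 2 + 6 + 11 = 30
Dijon → Rennes → Strasbourg → Toulouse → Lille → Lyon: 11 + 6 + 20 + 1 + 11 = 49
Dijon → Strasbourg → Rennes → Marseille → Lille → Lyon: 16 + 6 + 2 + 6 + 11 = 41
Dijon → Rennes → Marseille → Toulouse → Lille → Lyon: 11 + 2 + 13 + 1 + 11 = 38
Dijon → Strasbourg → Toulouse → Lille → Lyon: 16 + 20 + 1 + 11 = 48
The minimum is 30.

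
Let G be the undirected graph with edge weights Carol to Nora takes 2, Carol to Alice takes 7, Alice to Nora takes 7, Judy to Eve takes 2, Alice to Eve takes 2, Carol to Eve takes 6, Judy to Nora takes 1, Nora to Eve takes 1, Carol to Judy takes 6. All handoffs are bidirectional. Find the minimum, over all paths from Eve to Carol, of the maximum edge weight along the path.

2

Checking several routes:
Eve→Carol: max(6) = 6
Eve→Judy→Carol: max(2, 6) = 6
Eve→Judy→Nora→Carol: max(2, 1, 2) = 2
Eve→Nora→Carol: max(1, 2) = 2
Smallest bottleneck: 2.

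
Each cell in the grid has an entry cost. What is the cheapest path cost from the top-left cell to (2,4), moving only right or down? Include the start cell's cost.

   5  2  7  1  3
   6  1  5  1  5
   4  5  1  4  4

Cheapest: [0,0] → [0,1] → [1,1] → [1,2] → [1,3] → [2,3] → [2,4]
  5 + 2 + 1 + 5 + 1 + 4 + 4 = 22
(Top row then right column would cost 27.)

22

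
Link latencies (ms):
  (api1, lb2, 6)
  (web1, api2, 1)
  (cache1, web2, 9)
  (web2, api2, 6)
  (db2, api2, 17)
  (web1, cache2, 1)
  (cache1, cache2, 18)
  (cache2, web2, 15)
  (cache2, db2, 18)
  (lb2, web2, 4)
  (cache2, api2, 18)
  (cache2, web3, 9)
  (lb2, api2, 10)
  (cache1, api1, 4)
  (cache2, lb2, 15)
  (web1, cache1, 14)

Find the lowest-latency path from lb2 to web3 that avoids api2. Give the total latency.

Comparing a few candidate routes:
lb2 - api1 - cache1 - web1 - cache2 - web3: 6 + 4 + 14 + 1 + 9 = 34
lb2 - api1 - cache1 - cache2 - web3: 6 + 4 + 18 + 9 = 37
lb2 - web2 - cache2 - web3: 4 + 15 + 9 = 28
lb2 - cache2 - web3: 15 + 9 = 24
Shortest: 24 ms.

24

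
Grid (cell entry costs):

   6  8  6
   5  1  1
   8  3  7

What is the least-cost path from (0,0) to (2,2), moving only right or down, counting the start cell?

20

Path (0,0) (1,0) (1,1) (1,2) (2,2): 6 + 5 + 1 + 1 + 7 = 20.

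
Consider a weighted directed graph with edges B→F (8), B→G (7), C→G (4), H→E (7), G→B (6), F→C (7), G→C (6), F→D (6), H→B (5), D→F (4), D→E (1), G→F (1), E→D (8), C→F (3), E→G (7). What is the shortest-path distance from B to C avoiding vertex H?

13

Routes from B to C avoiding H:
B-F-C: 8 + 7 = 15
B-F-D-E-G-C: 8 + 6 + 1 + 7 + 6 = 28
B-G-F-C: 7 + 1 + 7 = 15
B-G-C: 7 + 6 = 13
Best route has total 13.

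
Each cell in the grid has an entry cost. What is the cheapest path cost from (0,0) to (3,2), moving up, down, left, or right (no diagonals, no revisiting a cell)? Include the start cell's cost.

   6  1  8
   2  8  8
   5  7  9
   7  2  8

30

One optimal route is [0,0]→[1,0]→[2,0]→[2,1]→[3,1]→[3,2].
Its cost is 6 + 2 + 5 + 7 + 2 + 8 = 30.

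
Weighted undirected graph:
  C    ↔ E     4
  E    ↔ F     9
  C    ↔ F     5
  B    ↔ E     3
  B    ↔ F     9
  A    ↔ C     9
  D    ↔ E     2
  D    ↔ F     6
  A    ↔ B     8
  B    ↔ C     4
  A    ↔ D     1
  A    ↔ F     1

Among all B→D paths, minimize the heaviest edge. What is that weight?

A few of the B→D routes:
B - C - F - D: max(4, 5, 6) = 6
B - C - E - D: max(4, 4, 2) = 4
B - C - F - A - D: max(4, 5, 1, 1) = 5
B - E - C - F - A - D: max(3, 4, 5, 1, 1) = 5
B - E - D: max(3, 2) = 3
Best route has worst link 3.

3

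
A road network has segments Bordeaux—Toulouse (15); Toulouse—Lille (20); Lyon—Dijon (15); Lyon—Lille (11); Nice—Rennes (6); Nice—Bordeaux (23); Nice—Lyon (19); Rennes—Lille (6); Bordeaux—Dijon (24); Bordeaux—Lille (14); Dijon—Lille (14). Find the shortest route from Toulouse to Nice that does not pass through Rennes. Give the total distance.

38

Some routes from Toulouse to Nice avoiding Rennes:
Toulouse → Lille → Lyon → Nice: 20 + 11 + 19 = 50
Toulouse → Lille → Bordeaux → Nice: 20 + 14 + 23 = 57
Toulouse → Bordeaux → Nice: 15 + 23 = 38
The minimum is 38 km.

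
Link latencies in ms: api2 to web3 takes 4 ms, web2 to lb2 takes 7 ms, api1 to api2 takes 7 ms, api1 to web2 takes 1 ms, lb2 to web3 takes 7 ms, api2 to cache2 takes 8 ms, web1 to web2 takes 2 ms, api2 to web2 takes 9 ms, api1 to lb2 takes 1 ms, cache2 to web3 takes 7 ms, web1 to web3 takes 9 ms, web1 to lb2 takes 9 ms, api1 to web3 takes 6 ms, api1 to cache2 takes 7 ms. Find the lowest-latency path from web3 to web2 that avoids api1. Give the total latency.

11

Routes from web3 to web2 avoiding api1:
web3-api2-web2: 4 + 9 = 13
web3-web1-lb2-web2: 9 + 9 + 7 = 25
web3-cache2-api2-web2: 7 + 8 + 9 = 24
web3-lb2-web2: 7 + 7 = 14
web3-lb2-web1-web2: 7 + 9 + 2 = 18
web3-web1-web2: 9 + 2 = 11
Best route has total 11 ms.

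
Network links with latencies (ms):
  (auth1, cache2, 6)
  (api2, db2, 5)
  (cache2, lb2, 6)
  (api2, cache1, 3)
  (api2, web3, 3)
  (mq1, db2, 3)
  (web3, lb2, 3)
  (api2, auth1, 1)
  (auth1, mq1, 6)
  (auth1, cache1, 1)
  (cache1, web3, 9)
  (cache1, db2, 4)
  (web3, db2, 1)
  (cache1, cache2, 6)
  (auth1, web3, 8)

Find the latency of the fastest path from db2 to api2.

Some routes from db2 to api2:
db2 -> web3 -> api2: 1 + 3 = 4
db2 -> api2: 5
db2 -> cache1 -> auth1 -> api2: 4 + 1 + 1 = 6
The minimum is 4 ms.

4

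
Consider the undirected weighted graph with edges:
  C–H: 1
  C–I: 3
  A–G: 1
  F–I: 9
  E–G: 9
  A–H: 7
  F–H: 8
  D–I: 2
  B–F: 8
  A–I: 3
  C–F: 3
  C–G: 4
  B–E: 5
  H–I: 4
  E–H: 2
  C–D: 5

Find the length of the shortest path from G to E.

Checking several routes:
G-E: 9
G-A-I-H-E: 1 + 3 + 4 + 2 = 10
G-C-H-E: 4 + 1 + 2 = 7
G-A-I-C-H-E: 1 + 3 + 3 + 1 + 2 = 10
Best route has total 7.

7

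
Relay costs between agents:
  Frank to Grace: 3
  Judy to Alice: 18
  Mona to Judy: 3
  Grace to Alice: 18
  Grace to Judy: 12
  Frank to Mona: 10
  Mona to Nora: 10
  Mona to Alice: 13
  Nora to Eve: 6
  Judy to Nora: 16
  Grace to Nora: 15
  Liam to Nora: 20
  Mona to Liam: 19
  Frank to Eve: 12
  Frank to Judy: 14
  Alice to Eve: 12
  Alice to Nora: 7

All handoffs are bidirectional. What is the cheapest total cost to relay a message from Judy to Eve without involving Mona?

22

Comparing a few candidate routes:
Judy-Frank-Eve: 14 + 12 = 26
Judy-Nora-Eve: 16 + 6 = 22
Judy-Grace-Frank-Eve: 12 + 3 + 12 = 27
The minimum is 22.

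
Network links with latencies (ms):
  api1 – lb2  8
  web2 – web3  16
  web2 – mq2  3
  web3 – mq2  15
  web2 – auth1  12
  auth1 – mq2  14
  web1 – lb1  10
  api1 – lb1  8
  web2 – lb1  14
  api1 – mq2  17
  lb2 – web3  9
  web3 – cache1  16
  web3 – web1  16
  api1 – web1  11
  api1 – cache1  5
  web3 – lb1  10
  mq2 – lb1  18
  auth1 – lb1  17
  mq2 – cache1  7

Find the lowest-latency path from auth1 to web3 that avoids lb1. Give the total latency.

28

A few of the auth1→web3 routes:
auth1 → mq2 → web3: 14 + 15 = 29
auth1 → web2 → web3: 12 + 16 = 28
auth1 → web2 → mq2 → web3: 12 + 3 + 15 = 30
Shortest: 28 ms.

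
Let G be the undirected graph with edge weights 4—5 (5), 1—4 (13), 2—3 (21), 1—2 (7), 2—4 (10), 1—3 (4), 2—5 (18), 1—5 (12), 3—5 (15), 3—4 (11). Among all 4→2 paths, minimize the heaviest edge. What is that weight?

Checking several routes:
4 → 2: max(10) = 10
4 → 3 → 1 → 2: max(11, 4, 7) = 11
4 → 5 → 1 → 2: max(5, 12, 7) = 12
The minimum achievable maximum is 10.

10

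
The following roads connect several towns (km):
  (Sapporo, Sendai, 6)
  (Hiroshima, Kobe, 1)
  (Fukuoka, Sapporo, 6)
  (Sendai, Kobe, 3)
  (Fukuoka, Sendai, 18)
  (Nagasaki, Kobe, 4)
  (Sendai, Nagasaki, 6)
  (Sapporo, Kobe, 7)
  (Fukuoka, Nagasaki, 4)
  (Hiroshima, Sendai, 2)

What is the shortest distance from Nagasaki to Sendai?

6

Some routes from Nagasaki to Sendai:
Nagasaki → Kobe → Sendai: 4 + 3 = 7
Nagasaki → Fukuoka → Sapporo → Sendai: 4 + 6 + 6 = 16
Nagasaki → Kobe → Hiroshima → Sendai: 4 + 1 + 2 = 7
Nagasaki → Sendai: 6
The minimum is 6 km.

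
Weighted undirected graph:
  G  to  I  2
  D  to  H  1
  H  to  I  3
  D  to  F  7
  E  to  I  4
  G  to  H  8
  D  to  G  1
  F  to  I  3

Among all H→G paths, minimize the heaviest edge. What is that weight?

Paths from H to G:
H -> D -> F -> I -> G: max(1, 7, 3, 2) = 7
H -> I -> G: max(3, 2) = 3
H -> G: max(8) = 8
H -> I -> F -> D -> G: max(3, 3, 7, 1) = 7
H -> D -> G: max(1, 1) = 1
Smallest bottleneck: 1.

1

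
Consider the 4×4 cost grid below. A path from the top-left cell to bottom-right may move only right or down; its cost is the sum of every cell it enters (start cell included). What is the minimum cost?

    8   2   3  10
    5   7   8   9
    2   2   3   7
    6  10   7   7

Best path: [0,0]→[1,0]→[2,0]→[2,1]→[2,2]→[2,3]→[3,3]
Cost: 8 + 5 + 2 + 2 + 3 + 7 + 7 = 34

34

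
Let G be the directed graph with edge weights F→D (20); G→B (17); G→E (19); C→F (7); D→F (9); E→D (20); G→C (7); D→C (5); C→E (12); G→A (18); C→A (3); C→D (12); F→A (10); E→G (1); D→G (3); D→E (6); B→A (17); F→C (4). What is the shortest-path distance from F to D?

16

Candidate routes:
F → C → E → D: 4 + 12 + 20 = 36
F → D: 20
F → C → D: 4 + 12 = 16
Shortest: 16.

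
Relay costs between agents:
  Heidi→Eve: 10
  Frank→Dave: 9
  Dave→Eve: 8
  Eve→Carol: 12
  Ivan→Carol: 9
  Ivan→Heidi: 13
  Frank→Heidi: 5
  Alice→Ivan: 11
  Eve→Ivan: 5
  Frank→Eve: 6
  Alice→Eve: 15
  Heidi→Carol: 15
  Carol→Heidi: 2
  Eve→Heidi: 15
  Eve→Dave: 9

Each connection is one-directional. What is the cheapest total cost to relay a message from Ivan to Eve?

Paths from Ivan to Eve:
Ivan -> Heidi -> Eve: 13 + 10 = 23
Ivan -> Carol -> Heidi -> Eve: 9 + 2 + 10 = 21
Shortest: 21.

21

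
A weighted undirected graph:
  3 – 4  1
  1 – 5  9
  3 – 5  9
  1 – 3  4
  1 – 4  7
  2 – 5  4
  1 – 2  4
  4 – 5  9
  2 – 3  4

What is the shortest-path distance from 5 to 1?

Comparing a few candidate routes:
5-4-3-1: 9 + 1 + 4 = 14
5-1: 9
5-3-1: 9 + 4 = 13
5-2-1: 4 + 4 = 8
5-2-3-1: 4 + 4 + 4 = 12
5-4-1: 9 + 7 = 16
The minimum is 8.

8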